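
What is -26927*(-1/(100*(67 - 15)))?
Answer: 26927/5200 ≈ 5.1783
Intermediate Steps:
-26927*(-1/(100*(67 - 15))) = -26927/(52*(-100)) = -26927/(-5200) = -26927*(-1/5200) = 26927/5200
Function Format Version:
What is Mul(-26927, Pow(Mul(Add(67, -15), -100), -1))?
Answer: Rational(26927, 5200) ≈ 5.1783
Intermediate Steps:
Mul(-26927, Pow(Mul(Add(67, -15), -100), -1)) = Mul(-26927, Pow(Mul(52, -100), -1)) = Mul(-26927, Pow(-5200, -1)) = Mul(-26927, Rational(-1, 5200)) = Rational(26927, 5200)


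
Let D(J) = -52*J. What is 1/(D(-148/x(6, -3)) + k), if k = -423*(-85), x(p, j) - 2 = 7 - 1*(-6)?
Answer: 15/547021 ≈ 2.7421e-5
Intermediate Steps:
x(p, j) = 15 (x(p, j) = 2 + (7 - 1*(-6)) = 2 + (7 + 6) = 2 + 13 = 15)
k = 35955
D(J) = -52*J (D(J) = -26*2*J = -52*J)
1/(D(-148/x(6, -3)) + k) = 1/(-(-7696)/15 + 35955) = 1/(-52*(-148/15) + 35955) = 1/(7696/15 + 35955) = 1/(547021/15) = 15/547021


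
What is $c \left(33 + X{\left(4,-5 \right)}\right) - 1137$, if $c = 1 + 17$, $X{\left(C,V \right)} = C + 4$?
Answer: $-399$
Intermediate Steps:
$X{\left(C,V \right)} = 4 + C$
$c = 18$
$c \left(33 + X{\left(4,-5 \right)}\right) - 1137 = 18 \left(33 + \left(4 + 4\right)\right) - 1137 = 18 \left(33 + 8\right) - 1137 = 18 \cdot 41 - 1137 = 738 - 1137 = -399$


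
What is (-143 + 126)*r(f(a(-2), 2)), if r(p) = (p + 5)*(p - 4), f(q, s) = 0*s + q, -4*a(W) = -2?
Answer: 1309/4 ≈ 327.25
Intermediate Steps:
a(W) = 1/2 (a(W) = -1/4*(-2) = 1/2)
f(q, s) = q (f(q, s) = 0 + q = q)
r(p) = (-4 + p)*(5 + p) (r(p) = (5 + p)*(-4 + p) = (-4 + p)*(5 + p))
(-143 + 126)*r(f(a(-2), 2)) = (-143 + 126)*(-20 + 1/2 + (1/2)**2) = -17*(-20 + 1/2 + 1/4) = -17*(-77/4) = 1309/4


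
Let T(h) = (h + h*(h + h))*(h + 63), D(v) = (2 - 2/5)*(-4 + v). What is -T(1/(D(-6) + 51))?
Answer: -81622/42875 ≈ -1.9037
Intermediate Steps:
D(v) = -32/5 + 8*v/5 (D(v) = (2 - 2*1/5)*(-4 + v) = (2 - 2/5)*(-4 + v) = 8*(-4 + v)/5 = -32/5 + 8*v/5)
T(h) = (63 + h)*(h + 2*h**2) (T(h) = (h + h*(2*h))*(63 + h) = (h + 2*h**2)*(63 + h) = (63 + h)*(h + 2*h**2))
-T(1/(D(-6) + 51)) = -(63 + 2*(1/((-32/5 + (8/5)*(-6)) + 51))**2 + 127/((-32/5 + (8/5)*(-6)) + 51))/((-32/5 + (8/5)*(-6)) + 51) = -(63 + 2*(1/((-32/5 - 48/5) + 51))**2 + 127/((-32/5 - 48/5) + 51))/((-32/5 - 48/5) + 51) = -(63 + 2*(1/(-16 + 51))**2 + 127/(-16 + 51))/(-16 + 51) = -(63 + 2*(1/35)**2 + 127/35)/35 = -(63 + 2*(1/35)**2 + 127*(1/35))/35 = -(63 + 2*(1/1225) + 127/35)/35 = -(63 + 2/1225 + 127/35)/35 = -81622/(35*1225) = -1*81622/42875 = -81622/42875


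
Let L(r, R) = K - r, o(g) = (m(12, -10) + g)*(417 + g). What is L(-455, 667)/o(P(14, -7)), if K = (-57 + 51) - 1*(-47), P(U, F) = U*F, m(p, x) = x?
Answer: -124/8613 ≈ -0.014397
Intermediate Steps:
P(U, F) = F*U
K = 41 (K = -6 + 47 = 41)
o(g) = (-10 + g)*(417 + g)
L(r, R) = 41 - r
L(-455, 667)/o(P(14, -7)) = (41 - 1*(-455))/(-4170 + (-7*14)² + 407*(-7*14)) = (41 + 455)/(-4170 + (-98)² + 407*(-98)) = 496/(-4170 + 9604 - 39886) = 496/(-34452) = 496*(-1/34452) = -124/8613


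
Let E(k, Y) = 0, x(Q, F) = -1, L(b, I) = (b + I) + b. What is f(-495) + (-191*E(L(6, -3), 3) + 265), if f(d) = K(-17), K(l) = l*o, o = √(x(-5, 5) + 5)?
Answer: 231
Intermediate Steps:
L(b, I) = I + 2*b (L(b, I) = (I + b) + b = I + 2*b)
o = 2 (o = √(-1 + 5) = √4 = 2)
K(l) = 2*l (K(l) = l*2 = 2*l)
f(d) = -34 (f(d) = 2*(-17) = -34)
f(-495) + (-191*E(L(6, -3), 3) + 265) = -34 + (-191*0 + 265) = -34 + (0 + 265) = -34 + 265 = 231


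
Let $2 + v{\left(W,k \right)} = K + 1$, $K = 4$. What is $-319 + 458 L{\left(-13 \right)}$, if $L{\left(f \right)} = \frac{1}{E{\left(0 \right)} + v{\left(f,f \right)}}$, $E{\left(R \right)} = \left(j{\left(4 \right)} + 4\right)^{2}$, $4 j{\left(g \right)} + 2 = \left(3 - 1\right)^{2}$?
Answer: $- \frac{27835}{93} \approx -299.3$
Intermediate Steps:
$j{\left(g \right)} = \frac{1}{2}$ ($j{\left(g \right)} = - \frac{1}{2} + \frac{\left(3 - 1\right)^{2}}{4} = - \frac{1}{2} + \frac{2^{2}}{4} = - \frac{1}{2} + \frac{1}{4} \cdot 4 = - \frac{1}{2} + 1 = \frac{1}{2}$)
$E{\left(R \right)} = \frac{81}{4}$ ($E{\left(R \right)} = \left(\frac{1}{2} + 4\right)^{2} = \left(\frac{9}{2}\right)^{2} = \frac{81}{4}$)
$v{\left(W,k \right)} = 3$ ($v{\left(W,k \right)} = -2 + \left(4 + 1\right) = -2 + 5 = 3$)
$L{\left(f \right)} = \frac{4}{93}$ ($L{\left(f \right)} = \frac{1}{\frac{81}{4} + 3} = \frac{1}{\frac{93}{4}} = \frac{4}{93}$)
$-319 + 458 L{\left(-13 \right)} = -319 + 458 \cdot \frac{4}{93} = -319 + \frac{1832}{93} = - \frac{27835}{93}$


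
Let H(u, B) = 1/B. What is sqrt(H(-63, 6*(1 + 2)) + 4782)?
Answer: sqrt(172154)/6 ≈ 69.152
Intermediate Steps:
sqrt(H(-63, 6*(1 + 2)) + 4782) = sqrt(1/(6*(1 + 2)) + 4782) = sqrt(1/(6*3) + 4782) = sqrt(1/18 + 4782) = sqrt(86077/18) = sqrt(172154)/6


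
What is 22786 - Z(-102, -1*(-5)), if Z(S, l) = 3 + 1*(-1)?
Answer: 22784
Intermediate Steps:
Z(S, l) = 2 (Z(S, l) = 3 - 1 = 2)
22786 - Z(-102, -1*(-5)) = 22786 - 1*2 = 22786 - 2 = 22784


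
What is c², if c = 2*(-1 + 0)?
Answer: 4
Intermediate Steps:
c = -2 (c = 2*(-1) = -2)
c² = (-2)² = 4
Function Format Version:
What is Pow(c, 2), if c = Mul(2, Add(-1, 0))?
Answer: 4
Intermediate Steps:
c = -2 (c = Mul(2, -1) = -2)
Pow(c, 2) = Pow(-2, 2) = 4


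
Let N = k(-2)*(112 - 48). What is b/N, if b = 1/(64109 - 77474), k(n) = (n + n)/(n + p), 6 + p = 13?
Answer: 1/684288 ≈ 1.4614e-6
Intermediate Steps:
p = 7 (p = -6 + 13 = 7)
k(n) = 2*n/(7 + n) (k(n) = (n + n)/(n + 7) = (2*n)/(7 + n) = 2*n/(7 + n))
b = -1/13365 (b = 1/(-13365) = -1/13365 ≈ -7.4822e-5)
N = -256/5 (N = (2*(-2)/(7 - 2))*(112 - 48) = (2*(-2)/5)*64 = (2*(-2)*(⅕))*64 = -⅘*64 = -256/5 ≈ -51.200)
b/N = -1/(13365*(-256/5)) = -1/13365*(-5/256) = 1/684288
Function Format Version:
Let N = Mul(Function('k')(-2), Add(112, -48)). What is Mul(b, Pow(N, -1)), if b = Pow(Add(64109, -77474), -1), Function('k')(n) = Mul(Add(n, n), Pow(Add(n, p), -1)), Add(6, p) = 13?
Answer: Rational(1, 684288) ≈ 1.4614e-6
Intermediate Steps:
p = 7 (p = Add(-6, 13) = 7)
Function('k')(n) = Mul(2, n, Pow(Add(7, n), -1)) (Function('k')(n) = Mul(Add(n, n), Pow(Add(n, 7), -1)) = Mul(Mul(2, n), Pow(Add(7, n), -1)) = Mul(2, n, Pow(Add(7, n), -1)))
b = Rational(-1, 13365) (b = Pow(-13365, -1) = Rational(-1, 13365) ≈ -7.4822e-5)
N = Rational(-256, 5) (N = Mul(Mul(2, -2, Pow(Add(7, -2), -1)), Add(112, -48)) = Mul(Mul(2, -2, Pow(5, -1)), 64) = Mul(Mul(2, -2, Rational(1, 5)), 64) = Mul(Rational(-4, 5), 64) = Rational(-256, 5) ≈ -51.200)
Mul(b, Pow(N, -1)) = Mul(Rational(-1, 13365), Pow(Rational(-256, 5), -1)) = Mul(Rational(-1, 13365), Rational(-5, 256)) = Rational(1, 684288)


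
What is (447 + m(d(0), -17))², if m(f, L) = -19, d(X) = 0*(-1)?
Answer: 183184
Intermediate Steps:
d(X) = 0
(447 + m(d(0), -17))² = (447 - 19)² = 428² = 183184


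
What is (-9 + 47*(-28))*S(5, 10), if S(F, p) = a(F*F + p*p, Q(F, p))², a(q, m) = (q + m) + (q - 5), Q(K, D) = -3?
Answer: -77597300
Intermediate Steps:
a(q, m) = -5 + m + 2*q (a(q, m) = (m + q) + (-5 + q) = -5 + m + 2*q)
S(F, p) = (-8 + 2*F² + 2*p²)² (S(F, p) = (-5 - 3 + 2*(F*F + p*p))² = (-5 - 3 + 2*(F² + p²))² = (-5 - 3 + (2*F² + 2*p²))² = (-8 + 2*F² + 2*p²)²)
(-9 + 47*(-28))*S(5, 10) = (-9 + 47*(-28))*(4*(-4 + 5² + 10²)²) = (-9 - 1316)*(4*(-4 + 25 + 100)²) = -5300*121² = -5300*14641 = -1325*58564 = -77597300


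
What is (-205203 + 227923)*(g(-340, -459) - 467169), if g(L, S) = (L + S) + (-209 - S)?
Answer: -10626552960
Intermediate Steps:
g(L, S) = -209 + L
(-205203 + 227923)*(g(-340, -459) - 467169) = (-205203 + 227923)*((-209 - 340) - 467169) = 22720*(-549 - 467169) = 22720*(-467718) = -10626552960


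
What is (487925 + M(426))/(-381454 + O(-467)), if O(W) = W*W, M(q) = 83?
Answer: -488008/163365 ≈ -2.9872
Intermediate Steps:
O(W) = W²
(487925 + M(426))/(-381454 + O(-467)) = (487925 + 83)/(-381454 + (-467)²) = 488008/(-381454 + 218089) = 488008/(-163365) = 488008*(-1/163365) = -488008/163365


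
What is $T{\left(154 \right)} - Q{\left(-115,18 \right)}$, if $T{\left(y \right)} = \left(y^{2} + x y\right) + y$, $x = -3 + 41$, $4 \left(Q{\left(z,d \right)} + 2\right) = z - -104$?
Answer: $\frac{118907}{4} \approx 29727.0$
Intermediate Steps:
$Q{\left(z,d \right)} = 24 + \frac{z}{4}$ ($Q{\left(z,d \right)} = -2 + \frac{z - -104}{4} = -2 + \frac{z + 104}{4} = -2 + \frac{104 + z}{4} = -2 + \left(26 + \frac{z}{4}\right) = 24 + \frac{z}{4}$)
$x = 38$
$T{\left(y \right)} = y^{2} + 39 y$ ($T{\left(y \right)} = \left(y^{2} + 38 y\right) + y = y^{2} + 39 y$)
$T{\left(154 \right)} - Q{\left(-115,18 \right)} = 154 \left(39 + 154\right) - \left(24 + \frac{1}{4} \left(-115\right)\right) = 154 \cdot 193 - \left(24 - \frac{115}{4}\right) = 29722 - - \frac{19}{4} = 29722 + \frac{19}{4} = \frac{118907}{4}$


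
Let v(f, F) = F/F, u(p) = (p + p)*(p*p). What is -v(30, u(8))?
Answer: -1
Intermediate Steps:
u(p) = 2*p³ (u(p) = (2*p)*p² = 2*p³)
v(f, F) = 1
-v(30, u(8)) = -1*1 = -1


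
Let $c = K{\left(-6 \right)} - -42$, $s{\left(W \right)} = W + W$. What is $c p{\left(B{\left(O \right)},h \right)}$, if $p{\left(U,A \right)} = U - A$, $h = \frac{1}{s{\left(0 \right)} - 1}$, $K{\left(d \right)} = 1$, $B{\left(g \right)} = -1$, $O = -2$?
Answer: $0$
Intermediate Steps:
$s{\left(W \right)} = 2 W$
$h = -1$ ($h = \frac{1}{2 \cdot 0 - 1} = \frac{1}{0 - 1} = \frac{1}{-1} = -1$)
$c = 43$ ($c = 1 - -42 = 1 + 42 = 43$)
$c p{\left(B{\left(O \right)},h \right)} = 43 \left(-1 - -1\right) = 43 \left(-1 + 1\right) = 43 \cdot 0 = 0$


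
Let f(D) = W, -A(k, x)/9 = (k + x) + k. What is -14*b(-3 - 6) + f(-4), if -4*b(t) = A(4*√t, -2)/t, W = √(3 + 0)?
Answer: -7 + √3 + 84*I ≈ -5.268 + 84.0*I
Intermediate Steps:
A(k, x) = -18*k - 9*x (A(k, x) = -9*((k + x) + k) = -9*(x + 2*k) = -18*k - 9*x)
W = √3 ≈ 1.7320
b(t) = -(18 - 72*√t)/(4*t) (b(t) = -(-72*√t - 9*(-2))/(4*t) = -(-72*√t + 18)/(4*t) = -(18 - 72*√t)/(4*t))
f(D) = √3
-14*b(-3 - 6) + f(-4) = -63*(-1 + 4*√(-3 - 6))/(-3 - 6) + √3 = -63*(-1 + 4*√(-9))/(-9) + √3 = -63*(-1)*(-1 + 4*(3*I))/9 + √3 = -63*(-1)*(-1 + 12*I)/9 + √3 = -14*(½ - 6*I) + √3 = (-7 + 84*I) + √3 = -7 + √3 + 84*I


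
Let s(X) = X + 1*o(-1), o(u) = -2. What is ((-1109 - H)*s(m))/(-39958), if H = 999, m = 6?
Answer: 4216/19979 ≈ 0.21102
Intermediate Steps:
s(X) = -2 + X (s(X) = X + 1*(-2) = X - 2 = -2 + X)
((-1109 - H)*s(m))/(-39958) = ((-1109 - 1*999)*(-2 + 6))/(-39958) = ((-1109 - 999)*4)*(-1/39958) = -2108*4*(-1/39958) = -8432*(-1/39958) = 4216/19979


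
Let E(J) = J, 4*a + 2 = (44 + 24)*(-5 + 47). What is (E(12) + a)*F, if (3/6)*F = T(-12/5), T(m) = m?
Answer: -17412/5 ≈ -3482.4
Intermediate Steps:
F = -24/5 (F = 2*(-12/5) = -24/5 ≈ -4.8000)
a = 1427/2 (a = -1/2 + ((44 + 24)*(-5 + 47))/4 = -1/2 + (68*42)/4 = -1/2 + (1/4)*2856 = -1/2 + 714 = 1427/2 ≈ 713.50)
(E(12) + a)*F = (12 + 1427/2)*(-24/5) = (1451/2)*(-24/5) = -17412/5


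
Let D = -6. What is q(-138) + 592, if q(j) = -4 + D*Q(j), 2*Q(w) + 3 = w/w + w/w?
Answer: 591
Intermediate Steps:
Q(w) = -1/2 (Q(w) = -3/2 + (w/w + w/w)/2 = -3/2 + (1 + 1)/2 = -3/2 + (1/2)*2 = -3/2 + 1 = -1/2)
q(j) = -1 (q(j) = -4 - 6*(-1/2) = -4 + 3 = -1)
q(-138) + 592 = -1 + 592 = 591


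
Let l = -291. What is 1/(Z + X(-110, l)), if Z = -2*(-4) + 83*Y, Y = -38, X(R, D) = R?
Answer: -1/3256 ≈ -0.00030713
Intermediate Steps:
Z = -3146 (Z = -2*(-4) + 83*(-38) = 8 - 3154 = -3146)
1/(Z + X(-110, l)) = 1/(-3146 - 110) = 1/(-3256) = -1/3256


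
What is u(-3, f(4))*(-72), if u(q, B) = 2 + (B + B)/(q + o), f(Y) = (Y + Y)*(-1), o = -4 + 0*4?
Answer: -2160/7 ≈ -308.57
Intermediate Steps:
o = -4 (o = -4 + 0 = -4)
f(Y) = -2*Y (f(Y) = (2*Y)*(-1) = -2*Y)
u(q, B) = 2 + 2*B/(-4 + q) (u(q, B) = 2 + (B + B)/(q - 4) = 2 + (2*B)/(-4 + q) = 2 + 2*B/(-4 + q))
u(-3, f(4))*(-72) = (2*(-4 - 2*4 - 3)/(-4 - 3))*(-72) = (2*(-4 - 8 - 3)/(-7))*(-72) = (2*(-1/7)*(-15))*(-72) = (30/7)*(-72) = -2160/7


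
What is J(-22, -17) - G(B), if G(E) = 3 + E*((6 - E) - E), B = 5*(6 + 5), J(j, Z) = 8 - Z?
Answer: 5742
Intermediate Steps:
B = 55 (B = 5*11 = 55)
G(E) = 3 + E*(6 - 2*E)
J(-22, -17) - G(B) = (8 - 1*(-17)) - (3 - 2*55² + 6*55) = (8 + 17) - (3 - 2*3025 + 330) = 25 - (3 - 6050 + 330) = 25 - 1*(-5717) = 25 + 5717 = 5742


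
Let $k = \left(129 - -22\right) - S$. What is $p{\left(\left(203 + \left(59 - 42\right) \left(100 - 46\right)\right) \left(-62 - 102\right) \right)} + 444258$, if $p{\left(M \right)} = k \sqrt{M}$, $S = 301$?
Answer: $444258 - 300 i \sqrt{45961} \approx 4.4426 \cdot 10^{5} - 64316.0 i$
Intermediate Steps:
$k = -150$ ($k = \left(129 - -22\right) - 301 = \left(129 + 22\right) - 301 = 151 - 301 = -150$)
$p{\left(M \right)} = - 150 \sqrt{M}$
$p{\left(\left(203 + \left(59 - 42\right) \left(100 - 46\right)\right) \left(-62 - 102\right) \right)} + 444258 = - 150 \sqrt{\left(203 + \left(59 - 42\right) \left(100 - 46\right)\right) \left(-62 - 102\right)} + 444258 = - 150 \sqrt{\left(203 + 17 \cdot 54\right) \left(-164\right)} + 444258 = - 150 \sqrt{\left(203 + 918\right) \left(-164\right)} + 444258 = - 150 \sqrt{1121 \left(-164\right)} + 444258 = - 150 \sqrt{-183844} + 444258 = - 150 \cdot 2 i \sqrt{45961} + 444258 = - 300 i \sqrt{45961} + 444258 = 444258 - 300 i \sqrt{45961}$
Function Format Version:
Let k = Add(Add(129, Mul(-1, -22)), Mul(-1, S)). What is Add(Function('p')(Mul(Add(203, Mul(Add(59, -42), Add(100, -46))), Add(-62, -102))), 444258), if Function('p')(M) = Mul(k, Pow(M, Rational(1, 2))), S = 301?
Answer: Add(444258, Mul(-300, I, Pow(45961, Rational(1, 2)))) ≈ Add(4.4426e+5, Mul(-64316., I))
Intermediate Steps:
k = -150 (k = Add(Add(129, Mul(-1, -22)), Mul(-1, 301)) = Add(Add(129, 22), -301) = Add(151, -301) = -150)
Function('p')(M) = Mul(-150, Pow(M, Rational(1, 2)))
Add(Function('p')(Mul(Add(203, Mul(Add(59, -42), Add(100, -46))), Add(-62, -102))), 444258) = Add(Mul(-150, Pow(Mul(Add(203, Mul(Add(59, -42), Add(100, -46))), Add(-62, -102)), Rational(1, 2))), 444258) = Add(Mul(-150, Pow(Mul(Add(203, Mul(17, 54)), -164), Rational(1, 2))), 444258) = Add(Mul(-150, Pow(Mul(Add(203, 918), -164), Rational(1, 2))), 444258) = Add(Mul(-150, Pow(Mul(1121, -164), Rational(1, 2))), 444258) = Add(Mul(-150, Pow(-183844, Rational(1, 2))), 444258) = Add(Mul(-150, Mul(2, I, Pow(45961, Rational(1, 2)))), 444258) = Add(Mul(-300, I, Pow(45961, Rational(1, 2))), 444258) = Add(444258, Mul(-300, I, Pow(45961, Rational(1, 2))))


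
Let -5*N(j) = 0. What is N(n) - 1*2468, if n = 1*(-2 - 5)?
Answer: -2468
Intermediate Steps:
n = -7 (n = 1*(-7) = -7)
N(j) = 0 (N(j) = -1/5*0 = 0)
N(n) - 1*2468 = 0 - 1*2468 = 0 - 2468 = -2468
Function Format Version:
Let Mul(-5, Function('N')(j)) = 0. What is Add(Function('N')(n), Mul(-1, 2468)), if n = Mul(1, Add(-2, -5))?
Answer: -2468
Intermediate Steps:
n = -7 (n = Mul(1, -7) = -7)
Function('N')(j) = 0 (Function('N')(j) = Mul(Rational(-1, 5), 0) = 0)
Add(Function('N')(n), Mul(-1, 2468)) = Add(0, Mul(-1, 2468)) = Add(0, -2468) = -2468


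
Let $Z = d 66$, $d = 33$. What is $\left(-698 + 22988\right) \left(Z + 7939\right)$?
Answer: $225507930$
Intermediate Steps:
$Z = 2178$ ($Z = 33 \cdot 66 = 2178$)
$\left(-698 + 22988\right) \left(Z + 7939\right) = \left(-698 + 22988\right) \left(2178 + 7939\right) = 22290 \cdot 10117 = 225507930$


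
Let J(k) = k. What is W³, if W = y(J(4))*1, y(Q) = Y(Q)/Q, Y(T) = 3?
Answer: 27/64 ≈ 0.42188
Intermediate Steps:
y(Q) = 3/Q
W = ¾ (W = (3/4)*1 = (3*(¼))*1 = (¾)*1 = ¾ ≈ 0.75000)
W³ = (¾)³ = 27/64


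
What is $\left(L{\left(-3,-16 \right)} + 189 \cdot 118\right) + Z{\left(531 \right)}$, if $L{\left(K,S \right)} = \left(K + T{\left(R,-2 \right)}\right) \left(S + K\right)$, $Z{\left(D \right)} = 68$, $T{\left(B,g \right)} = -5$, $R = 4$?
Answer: $22522$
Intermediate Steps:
$L{\left(K,S \right)} = \left(-5 + K\right) \left(K + S\right)$ ($L{\left(K,S \right)} = \left(K - 5\right) \left(S + K\right) = \left(-5 + K\right) \left(K + S\right)$)
$\left(L{\left(-3,-16 \right)} + 189 \cdot 118\right) + Z{\left(531 \right)} = \left(\left(\left(-3\right)^{2} - -15 - -80 - -48\right) + 189 \cdot 118\right) + 68 = \left(\left(9 + 15 + 80 + 48\right) + 22302\right) + 68 = \left(152 + 22302\right) + 68 = 22454 + 68 = 22522$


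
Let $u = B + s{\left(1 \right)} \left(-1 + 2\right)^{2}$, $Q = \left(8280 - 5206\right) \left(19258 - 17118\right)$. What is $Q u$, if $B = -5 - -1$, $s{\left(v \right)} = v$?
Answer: $-19735080$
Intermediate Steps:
$B = -4$ ($B = -5 + 1 = -4$)
$Q = 6578360$ ($Q = 3074 \cdot 2140 = 6578360$)
$u = -3$ ($u = -4 + 1 \left(-1 + 2\right)^{2} = -4 + 1 \cdot 1^{2} = -4 + 1 \cdot 1 = -4 + 1 = -3$)
$Q u = 6578360 \left(-3\right) = -19735080$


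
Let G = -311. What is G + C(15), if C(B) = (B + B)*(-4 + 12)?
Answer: -71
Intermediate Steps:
C(B) = 16*B (C(B) = (2*B)*8 = 16*B)
G + C(15) = -311 + 16*15 = -311 + 240 = -71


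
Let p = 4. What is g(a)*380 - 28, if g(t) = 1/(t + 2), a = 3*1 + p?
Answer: 128/9 ≈ 14.222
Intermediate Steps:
a = 7 (a = 3*1 + 4 = 3 + 4 = 7)
g(t) = 1/(2 + t)
g(a)*380 - 28 = 380/(2 + 7) - 28 = 380/9 - 28 = 128/9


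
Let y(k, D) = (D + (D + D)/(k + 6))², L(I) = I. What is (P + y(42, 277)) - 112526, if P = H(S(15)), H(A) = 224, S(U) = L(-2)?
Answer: -16730327/576 ≈ -29046.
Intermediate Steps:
S(U) = -2
y(k, D) = (D + 2*D/(6 + k))² (y(k, D) = (D + (2*D)/(6 + k))² = (D + 2*D/(6 + k))²)
P = 224
(P + y(42, 277)) - 112526 = (224 + 277²*(8 + 42)²/(6 + 42)²) - 112526 = (224 + 76729*50²/48²) - 112526 = (224 + 76729*(1/2304)*2500) - 112526 = (224 + 47955625/576) - 112526 = 48084649/576 - 112526 = -16730327/576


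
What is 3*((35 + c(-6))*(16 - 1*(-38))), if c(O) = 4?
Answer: 6318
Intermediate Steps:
3*((35 + c(-6))*(16 - 1*(-38))) = 3*((35 + 4)*(16 - 1*(-38))) = 3*(39*(16 + 38)) = 3*(39*54) = 3*2106 = 6318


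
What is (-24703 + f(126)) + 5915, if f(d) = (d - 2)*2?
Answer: -18540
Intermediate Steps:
f(d) = -4 + 2*d (f(d) = (-2 + d)*2 = -4 + 2*d)
(-24703 + f(126)) + 5915 = (-24703 + (-4 + 2*126)) + 5915 = (-24703 + (-4 + 252)) + 5915 = (-24703 + 248) + 5915 = -24455 + 5915 = -18540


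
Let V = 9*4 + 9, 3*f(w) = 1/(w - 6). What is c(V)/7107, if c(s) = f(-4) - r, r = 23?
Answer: -691/213210 ≈ -0.0032409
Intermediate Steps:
f(w) = 1/(3*(-6 + w)) (f(w) = 1/(3*(w - 6)) = 1/(3*(-6 + w)))
V = 45 (V = 36 + 9 = 45)
c(s) = -691/30 (c(s) = 1/(3*(-6 - 4)) - 1*23 = (1/3)/(-10) - 23 = (1/3)*(-1/10) - 23 = -1/30 - 23 = -691/30)
c(V)/7107 = -691/30/7107 = -691/30*1/7107 = -691/213210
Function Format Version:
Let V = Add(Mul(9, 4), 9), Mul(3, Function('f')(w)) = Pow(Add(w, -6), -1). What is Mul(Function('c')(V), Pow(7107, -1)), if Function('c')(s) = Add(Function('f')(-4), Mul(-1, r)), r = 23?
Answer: Rational(-691, 213210) ≈ -0.0032409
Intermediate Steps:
Function('f')(w) = Mul(Rational(1, 3), Pow(Add(-6, w), -1)) (Function('f')(w) = Mul(Rational(1, 3), Pow(Add(w, -6), -1)) = Mul(Rational(1, 3), Pow(Add(-6, w), -1)))
V = 45 (V = Add(36, 9) = 45)
Function('c')(s) = Rational(-691, 30) (Function('c')(s) = Add(Mul(Rational(1, 3), Pow(Add(-6, -4), -1)), Mul(-1, 23)) = Add(Mul(Rational(1, 3), Pow(-10, -1)), -23) = Add(Mul(Rational(1, 3), Rational(-1, 10)), -23) = Add(Rational(-1, 30), -23) = Rational(-691, 30))
Mul(Function('c')(V), Pow(7107, -1)) = Mul(Rational(-691, 30), Pow(7107, -1)) = Mul(Rational(-691, 30), Rational(1, 7107)) = Rational(-691, 213210)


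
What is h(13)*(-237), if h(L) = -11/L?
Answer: 2607/13 ≈ 200.54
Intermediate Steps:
h(13)*(-237) = -11/13*(-237) = 2607/13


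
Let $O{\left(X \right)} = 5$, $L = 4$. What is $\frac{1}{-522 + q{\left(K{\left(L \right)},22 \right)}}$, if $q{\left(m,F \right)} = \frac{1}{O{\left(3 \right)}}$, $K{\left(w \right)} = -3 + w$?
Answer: $- \frac{5}{2609} \approx -0.0019164$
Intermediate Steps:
$q{\left(m,F \right)} = \frac{1}{5}$
$\frac{1}{-522 + q{\left(K{\left(L \right)},22 \right)}} = \frac{1}{-522 + \frac{1}{5}} = \frac{1}{- \frac{2609}{5}} = - \frac{5}{2609}$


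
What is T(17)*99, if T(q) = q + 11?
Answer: 2772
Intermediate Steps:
T(q) = 11 + q
T(17)*99 = (11 + 17)*99 = 28*99 = 2772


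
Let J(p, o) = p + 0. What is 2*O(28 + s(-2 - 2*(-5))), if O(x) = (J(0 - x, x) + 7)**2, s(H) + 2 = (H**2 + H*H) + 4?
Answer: 45602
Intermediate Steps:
J(p, o) = p
s(H) = 2 + 2*H**2 (s(H) = -2 + ((H**2 + H*H) + 4) = -2 + ((H**2 + H**2) + 4) = -2 + (2*H**2 + 4) = -2 + (4 + 2*H**2) = 2 + 2*H**2)
O(x) = (7 - x)**2 (O(x) = ((0 - x) + 7)**2 = (-x + 7)**2 = (7 - x)**2)
2*O(28 + s(-2 - 2*(-5))) = 2*(-7 + (28 + (2 + 2*(-2 - 2*(-5))**2)))**2 = 2*(-7 + (28 + (2 + 2*(-2 + 10)**2)))**2 = 2*(-7 + (28 + (2 + 2*8**2)))**2 = 2*(-7 + (28 + (2 + 2*64)))**2 = 2*(-7 + (28 + (2 + 128)))**2 = 2*(-7 + (28 + 130))**2 = 2*(-7 + 158)**2 = 2*151**2 = 2*22801 = 45602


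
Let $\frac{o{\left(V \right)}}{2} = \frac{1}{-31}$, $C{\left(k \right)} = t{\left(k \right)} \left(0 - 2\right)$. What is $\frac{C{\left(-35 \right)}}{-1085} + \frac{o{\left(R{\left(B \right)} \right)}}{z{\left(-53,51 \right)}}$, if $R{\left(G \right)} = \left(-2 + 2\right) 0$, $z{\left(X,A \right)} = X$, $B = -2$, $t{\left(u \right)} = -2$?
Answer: $- \frac{142}{57505} \approx -0.0024693$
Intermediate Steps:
$C{\left(k \right)} = 4$ ($C{\left(k \right)} = - 2 \left(0 - 2\right) = \left(-2\right) \left(-2\right) = 4$)
$R{\left(G \right)} = 0$ ($R{\left(G \right)} = 0 \cdot 0 = 0$)
$o{\left(V \right)} = - \frac{2}{31}$ ($o{\left(V \right)} = \frac{2}{-31} = 2 \left(- \frac{1}{31}\right) = - \frac{2}{31}$)
$\frac{C{\left(-35 \right)}}{-1085} + \frac{o{\left(R{\left(B \right)} \right)}}{z{\left(-53,51 \right)}} = \frac{4}{-1085} - \frac{2}{31 \left(-53\right)} = 4 \left(- \frac{1}{1085}\right) - - \frac{2}{1643} = - \frac{4}{1085} + \frac{2}{1643} = - \frac{142}{57505}$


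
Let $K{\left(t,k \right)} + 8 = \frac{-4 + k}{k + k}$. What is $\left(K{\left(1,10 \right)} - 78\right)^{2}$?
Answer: $\frac{734449}{100} \approx 7344.5$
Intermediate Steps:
$K{\left(t,k \right)} = -8 + \frac{-4 + k}{2 k}$ ($K{\left(t,k \right)} = -8 + \frac{-4 + k}{k + k} = -8 + \frac{-4 + k}{2 k}$)
$\left(K{\left(1,10 \right)} - 78\right)^{2} = \left(\left(- \frac{15}{2} - \frac{2}{10}\right) - 78\right)^{2} = \left(\left(- \frac{15}{2} - \frac{1}{5}\right) - 78\right)^{2} = \left(- \frac{77}{10} - 78\right)^{2} = \left(- \frac{857}{10}\right)^{2} = \frac{734449}{100}$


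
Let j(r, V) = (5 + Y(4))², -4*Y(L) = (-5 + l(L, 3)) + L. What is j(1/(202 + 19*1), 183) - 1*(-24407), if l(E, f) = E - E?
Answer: 390953/16 ≈ 24435.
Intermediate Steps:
l(E, f) = 0
Y(L) = 5/4 - L/4 (Y(L) = -((-5 + 0) + L)/4 = -(-5 + L)/4 = 5/4 - L/4)
j(r, V) = 441/16 (j(r, V) = (5 + (5/4 - ¼*4))² = (5 + (5/4 - 1))² = (5 + ¼)² = (21/4)² = 441/16)
j(1/(202 + 19*1), 183) - 1*(-24407) = 441/16 - 1*(-24407) = 441/16 + 24407 = 390953/16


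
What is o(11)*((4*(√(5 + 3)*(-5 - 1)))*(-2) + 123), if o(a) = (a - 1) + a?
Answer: 2583 + 2016*√2 ≈ 5434.1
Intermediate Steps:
o(a) = -1 + 2*a (o(a) = (-1 + a) + a = -1 + 2*a)
o(11)*((4*(√(5 + 3)*(-5 - 1)))*(-2) + 123) = (-1 + 2*11)*((4*(√(5 + 3)*(-5 - 1)))*(-2) + 123) = (-1 + 22)*((4*(√8*(-6)))*(-2) + 123) = 21*((4*((2*√2)*(-6)))*(-2) + 123) = 21*((4*(-12*√2))*(-2) + 123) = 21*(-48*√2*(-2) + 123) = 21*(96*√2 + 123) = 21*(123 + 96*√2) = 2583 + 2016*√2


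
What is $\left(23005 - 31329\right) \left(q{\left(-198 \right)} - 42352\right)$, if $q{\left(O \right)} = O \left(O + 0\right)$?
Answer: $26203952$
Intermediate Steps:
$q{\left(O \right)} = O^{2}$ ($q{\left(O \right)} = O O = O^{2}$)
$\left(23005 - 31329\right) \left(q{\left(-198 \right)} - 42352\right) = \left(23005 - 31329\right) \left(\left(-198\right)^{2} - 42352\right) = - 8324 \left(39204 - 42352\right) = \left(-8324\right) \left(-3148\right) = 26203952$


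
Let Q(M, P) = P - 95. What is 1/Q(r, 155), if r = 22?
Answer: 1/60 ≈ 0.016667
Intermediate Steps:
Q(M, P) = -95 + P
1/Q(r, 155) = 1/(-95 + 155) = 1/60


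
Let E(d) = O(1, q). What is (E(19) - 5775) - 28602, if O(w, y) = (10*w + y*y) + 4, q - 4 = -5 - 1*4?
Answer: -34338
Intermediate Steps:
q = -5 (q = 4 + (-5 - 1*4) = 4 + (-5 - 4) = 4 - 9 = -5)
O(w, y) = 4 + y² + 10*w (O(w, y) = (10*w + y²) + 4 = (y² + 10*w) + 4 = 4 + y² + 10*w)
E(d) = 39 (E(d) = 4 + (-5)² + 10*1 = 4 + 25 + 10 = 39)
(E(19) - 5775) - 28602 = (39 - 5775) - 28602 = -5736 - 28602 = -34338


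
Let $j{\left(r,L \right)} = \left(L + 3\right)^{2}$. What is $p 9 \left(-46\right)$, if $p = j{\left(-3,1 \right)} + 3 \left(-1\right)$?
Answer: $-5382$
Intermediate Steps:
$j{\left(r,L \right)} = \left(3 + L\right)^{2}$
$p = 13$ ($p = \left(3 + 1\right)^{2} + 3 \left(-1\right) = 4^{2} - 3 = 16 - 3 = 13$)
$p 9 \left(-46\right) = 13 \cdot 9 \left(-46\right) = 117 \left(-46\right) = -5382$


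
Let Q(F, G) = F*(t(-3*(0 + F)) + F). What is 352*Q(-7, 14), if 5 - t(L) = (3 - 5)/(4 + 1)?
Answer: 19712/5 ≈ 3942.4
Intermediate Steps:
t(L) = 27/5 (t(L) = 5 - (3 - 5)/(4 + 1) = 5 - (-2)/5 = 5 - 1*(-⅖) = 5 + ⅖ = 27/5)
Q(F, G) = F*(27/5 + F)
352*Q(-7, 14) = 352*((⅕)*(-7)*(27 + 5*(-7))) = 352*((⅕)*(-7)*(27 - 35)) = 352*((⅕)*(-7)*(-8)) = 352*(56/5) = 19712/5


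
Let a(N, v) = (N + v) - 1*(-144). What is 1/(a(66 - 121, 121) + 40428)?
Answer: 1/40638 ≈ 2.4608e-5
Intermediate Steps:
a(N, v) = 144 + N + v (a(N, v) = (N + v) + 144 = 144 + N + v)
1/(a(66 - 121, 121) + 40428) = 1/((144 + (66 - 121) + 121) + 40428) = 1/((144 - 55 + 121) + 40428) = 1/(210 + 40428) = 1/40638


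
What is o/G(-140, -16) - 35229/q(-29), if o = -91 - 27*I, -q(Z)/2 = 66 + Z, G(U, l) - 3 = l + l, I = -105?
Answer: 818585/2146 ≈ 381.45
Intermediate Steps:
G(U, l) = 3 + 2*l (G(U, l) = 3 + (l + l) = 3 + 2*l)
q(Z) = -132 - 2*Z (q(Z) = -2*(66 + Z) = -132 - 2*Z)
o = 2744 (o = -91 - 27*(-105) = -91 + 2835 = 2744)
o/G(-140, -16) - 35229/q(-29) = 2744/(3 + 2*(-16)) - 35229/(-132 - 2*(-29)) = 2744/(3 - 32) - 35229/(-132 + 58) = 2744/(-29) - 35229/(-74) = 2744*(-1/29) - 35229*(-1/74) = -2744/29 + 35229/74 = 818585/2146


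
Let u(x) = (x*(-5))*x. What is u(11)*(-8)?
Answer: 4840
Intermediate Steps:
u(x) = -5*x² (u(x) = (-5*x)*x = -5*x²)
u(11)*(-8) = -5*11²*(-8) = -5*121*(-8) = -605*(-8) = 4840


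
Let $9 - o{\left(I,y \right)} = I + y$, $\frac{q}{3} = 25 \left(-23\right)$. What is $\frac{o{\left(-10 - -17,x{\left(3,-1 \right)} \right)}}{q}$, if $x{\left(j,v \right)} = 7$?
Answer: $\frac{1}{345} \approx 0.0028986$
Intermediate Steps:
$q = -1725$ ($q = 3 \cdot 25 \left(-23\right) = 3 \left(-575\right) = -1725$)
$o{\left(I,y \right)} = 9 - I - y$ ($o{\left(I,y \right)} = 9 - \left(I + y\right) = 9 - I - y$)
$\frac{o{\left(-10 - -17,x{\left(3,-1 \right)} \right)}}{q} = \frac{9 - \left(-10 - -17\right) - 7}{-1725} = \left(9 - \left(-10 + 17\right) - 7\right) \left(- \frac{1}{1725}\right) = \left(9 - 7 - 7\right) \left(- \frac{1}{1725}\right) = \left(-5\right) \left(- \frac{1}{1725}\right) = \frac{1}{345}$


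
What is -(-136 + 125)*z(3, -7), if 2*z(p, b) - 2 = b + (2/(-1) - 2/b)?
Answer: -517/14 ≈ -36.929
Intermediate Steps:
z(p, b) = b/2 - 1/b (z(p, b) = 1 + (b + (2/(-1) - 2/b))/2 = 1 + (b + (2*(-1) - 2/b))/2 = 1 + (b + (-2 - 2/b))/2 = 1 + (-2 + b - 2/b)/2 = 1 + (-1 + b/2 - 1/b) = b/2 - 1/b)
-(-136 + 125)*z(3, -7) = -(-136 + 125)*((½)*(-7) - 1/(-7)) = -(-11)*(-7/2 - 1*(-⅐)) = -(-11)*(-7/2 + ⅐) = -(-11)*(-47)/14 = -1*517/14 = -517/14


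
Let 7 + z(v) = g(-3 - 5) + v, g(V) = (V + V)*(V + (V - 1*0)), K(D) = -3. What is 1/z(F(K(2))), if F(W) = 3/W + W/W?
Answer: 1/249 ≈ 0.0040161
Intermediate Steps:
F(W) = 1 + 3/W (F(W) = 3/W + 1 = 1 + 3/W)
g(V) = 4*V**2 (g(V) = (2*V)*(V + (V + 0)) = (2*V)*(V + V) = (2*V)*(2*V) = 4*V**2)
z(v) = 249 + v (z(v) = -7 + (4*(-3 - 5)**2 + v) = -7 + (4*(-8)**2 + v) = -7 + (4*64 + v) = -7 + (256 + v) = 249 + v)
1/z(F(K(2))) = 1/(249 + (3 - 3)/(-3)) = 1/(249 - 1/3*0) = 1/(249 + 0) = 1/249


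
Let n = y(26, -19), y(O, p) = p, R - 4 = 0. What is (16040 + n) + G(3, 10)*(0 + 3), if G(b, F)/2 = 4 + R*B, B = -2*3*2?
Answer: 15757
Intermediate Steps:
R = 4 (R = 4 + 0 = 4)
B = -12 (B = -6*2 = -12)
n = -19
G(b, F) = -88 (G(b, F) = 2*(4 + 4*(-12)) = 2*(4 - 48) = 2*(-44) = -88)
(16040 + n) + G(3, 10)*(0 + 3) = (16040 - 19) - 88*(0 + 3) = 16021 - 88*3 = 16021 - 264 = 15757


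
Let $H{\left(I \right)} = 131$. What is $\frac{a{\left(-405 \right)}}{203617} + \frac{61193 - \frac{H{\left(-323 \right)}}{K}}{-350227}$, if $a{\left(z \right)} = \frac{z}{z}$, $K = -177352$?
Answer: $- \frac{116301701036865}{665650324297672} \approx -0.17472$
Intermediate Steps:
$a{\left(z \right)} = 1$
$\frac{a{\left(-405 \right)}}{203617} + \frac{61193 - \frac{H{\left(-323 \right)}}{K}}{-350227} = 1 \cdot \frac{1}{203617} + \frac{61193 - \frac{131}{-177352}}{-350227} = 1 \cdot \frac{1}{203617} + \left(61193 - 131 \left(- \frac{1}{177352}\right)\right) \left(- \frac{1}{350227}\right) = \frac{1}{203617} + \left(61193 - - \frac{131}{177352}\right) \left(- \frac{1}{350227}\right) = \frac{1}{203617} + \left(61193 + \frac{131}{177352}\right) \left(- \frac{1}{350227}\right) = \frac{1}{203617} + \frac{10852701067}{177352} \left(- \frac{1}{350227}\right) = \frac{1}{203617} - \frac{571194793}{3269129416} = - \frac{116301701036865}{665650324297672}$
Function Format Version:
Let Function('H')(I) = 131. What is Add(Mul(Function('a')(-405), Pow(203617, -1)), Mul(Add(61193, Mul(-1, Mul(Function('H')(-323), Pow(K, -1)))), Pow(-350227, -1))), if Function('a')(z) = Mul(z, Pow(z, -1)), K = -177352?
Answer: Rational(-116301701036865, 665650324297672) ≈ -0.17472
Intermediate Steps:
Function('a')(z) = 1
Add(Mul(Function('a')(-405), Pow(203617, -1)), Mul(Add(61193, Mul(-1, Mul(Function('H')(-323), Pow(K, -1)))), Pow(-350227, -1))) = Add(Mul(1, Pow(203617, -1)), Mul(Add(61193, Mul(-1, Mul(131, Pow(-177352, -1)))), Pow(-350227, -1))) = Add(Mul(1, Rational(1, 203617)), Mul(Add(61193, Mul(-1, Mul(131, Rational(-1, 177352)))), Rational(-1, 350227))) = Add(Rational(1, 203617), Mul(Add(61193, Mul(-1, Rational(-131, 177352))), Rational(-1, 350227))) = Add(Rational(1, 203617), Mul(Add(61193, Rational(131, 177352)), Rational(-1, 350227))) = Add(Rational(1, 203617), Mul(Rational(10852701067, 177352), Rational(-1, 350227))) = Add(Rational(1, 203617), Rational(-571194793, 3269129416)) = Rational(-116301701036865, 665650324297672)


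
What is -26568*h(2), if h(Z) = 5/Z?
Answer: -66420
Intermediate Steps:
-26568*h(2) = -26568*5/2 = -4428*15 = -66420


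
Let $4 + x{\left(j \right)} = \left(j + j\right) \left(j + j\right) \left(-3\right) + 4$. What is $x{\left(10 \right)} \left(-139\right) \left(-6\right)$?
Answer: $-1000800$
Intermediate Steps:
$x{\left(j \right)} = - 12 j^{2}$ ($x{\left(j \right)} = -4 + \left(\left(j + j\right) \left(j + j\right) \left(-3\right) + 4\right) = -4 + \left(2 j 2 j \left(-3\right) + 4\right) = -4 + \left(4 j^{2} \left(-3\right) + 4\right) = -4 - \left(-4 + 12 j^{2}\right) = - 12 j^{2}$)
$x{\left(10 \right)} \left(-139\right) \left(-6\right) = - 12 \cdot 10^{2} \left(-139\right) \left(-6\right) = \left(-12\right) 100 \left(-139\right) \left(-6\right) = \left(-1200\right) \left(-139\right) \left(-6\right) = 166800 \left(-6\right) = -1000800$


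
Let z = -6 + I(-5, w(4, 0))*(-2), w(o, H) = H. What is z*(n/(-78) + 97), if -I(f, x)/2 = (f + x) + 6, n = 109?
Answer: -7457/39 ≈ -191.21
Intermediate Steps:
I(f, x) = -12 - 2*f - 2*x (I(f, x) = -2*((f + x) + 6) = -2*(6 + f + x) = -12 - 2*f - 2*x)
z = -2 (z = -6 + (-12 - 2*(-5) - 2*0)*(-2) = -6 + (-12 + 10 + 0)*(-2) = -6 - 2*(-2) = -6 + 4 = -2)
z*(n/(-78) + 97) = -2*(109/(-78) + 97) = -2*(109*(-1/78) + 97) = -2*(-109/78 + 97) = -2*7457/78 = -7457/39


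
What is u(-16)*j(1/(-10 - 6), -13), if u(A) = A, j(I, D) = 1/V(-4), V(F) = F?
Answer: 4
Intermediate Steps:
j(I, D) = -1/4 (j(I, D) = 1/(-4) = -1/4)
u(-16)*j(1/(-10 - 6), -13) = -16*(-1/4) = 4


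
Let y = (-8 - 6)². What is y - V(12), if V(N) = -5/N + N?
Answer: 2213/12 ≈ 184.42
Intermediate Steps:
V(N) = N - 5/N
y = 196 (y = (-14)² = 196)
y - V(12) = 196 - (12 - 5/12) = 196 - 1*139/12 = 196 - 139/12 = 2213/12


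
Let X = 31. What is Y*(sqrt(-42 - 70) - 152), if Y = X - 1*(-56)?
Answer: -13224 + 348*I*sqrt(7) ≈ -13224.0 + 920.72*I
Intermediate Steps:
Y = 87 (Y = 31 - 1*(-56) = 31 + 56 = 87)
Y*(sqrt(-42 - 70) - 152) = 87*(sqrt(-42 - 70) - 152) = 87*(sqrt(-112) - 152) = 87*(4*I*sqrt(7) - 152) = 87*(-152 + 4*I*sqrt(7)) = -13224 + 348*I*sqrt(7)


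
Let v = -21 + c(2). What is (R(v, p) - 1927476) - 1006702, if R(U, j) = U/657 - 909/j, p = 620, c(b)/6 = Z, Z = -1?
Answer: -132800964497/45260 ≈ -2.9342e+6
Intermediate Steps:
c(b) = -6 (c(b) = 6*(-1) = -6)
v = -27 (v = -21 - 6 = -27)
R(U, j) = -909/j + U/657 (R(U, j) = U*(1/657) - 909/j = U/657 - 909/j = -909/j + U/657)
(R(v, p) - 1927476) - 1006702 = ((-909/620 + (1/657)*(-27)) - 1927476) - 1006702 = ((-909*1/620 - 3/73) - 1927476) - 1006702 = ((-909/620 - 3/73) - 1927476) - 1006702 = (-68217/45260 - 1927476) - 1006702 = -87237631977/45260 - 1006702 = -132800964497/45260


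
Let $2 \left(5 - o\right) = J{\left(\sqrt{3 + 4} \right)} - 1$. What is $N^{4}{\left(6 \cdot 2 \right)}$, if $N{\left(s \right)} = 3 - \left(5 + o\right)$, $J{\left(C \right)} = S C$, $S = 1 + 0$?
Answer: $\frac{\left(15 - \sqrt{7}\right)^{4}}{16} \approx 1455.9$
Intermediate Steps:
$S = 1$
$J{\left(C \right)} = C$ ($J{\left(C \right)} = 1 C = C$)
$o = \frac{11}{2} - \frac{\sqrt{7}}{2}$ ($o = 5 - \frac{\sqrt{3 + 4} - 1}{2} = 5 - \frac{\sqrt{7} - 1}{2} = 5 - \frac{-1 + \sqrt{7}}{2} = 5 + \left(\frac{1}{2} - \frac{\sqrt{7}}{2}\right) = \frac{11}{2} - \frac{\sqrt{7}}{2} \approx 4.1771$)
$N{\left(s \right)} = - \frac{15}{2} + \frac{\sqrt{7}}{2}$ ($N{\left(s \right)} = 3 - \left(\frac{21}{2} - \frac{\sqrt{7}}{2}\right) = - \frac{15}{2} + \frac{\sqrt{7}}{2}$)
$N^{4}{\left(6 \cdot 2 \right)} = \left(- \frac{15}{2} + \frac{\sqrt{7}}{2}\right)^{4}$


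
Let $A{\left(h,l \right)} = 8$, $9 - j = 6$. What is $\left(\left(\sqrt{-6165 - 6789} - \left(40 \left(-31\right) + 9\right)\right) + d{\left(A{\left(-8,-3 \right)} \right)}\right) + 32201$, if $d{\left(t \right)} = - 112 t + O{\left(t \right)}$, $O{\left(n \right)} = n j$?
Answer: $32560 + i \sqrt{12954} \approx 32560.0 + 113.82 i$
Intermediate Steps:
$j = 3$ ($j = 9 - 6 = 3$)
$O{\left(n \right)} = 3 n$ ($O{\left(n \right)} = n 3 = 3 n$)
$d{\left(t \right)} = - 109 t$ ($d{\left(t \right)} = - 112 t + 3 t = - 109 t$)
$\left(\left(\sqrt{-6165 - 6789} - \left(40 \left(-31\right) + 9\right)\right) + d{\left(A{\left(-8,-3 \right)} \right)}\right) + 32201 = \left(\left(\sqrt{-6165 - 6789} - \left(40 \left(-31\right) + 9\right)\right) - 872\right) + 32201 = \left(\left(\sqrt{-12954} - \left(-1240 + 9\right)\right) - 872\right) + 32201 = \left(\left(i \sqrt{12954} - -1231\right) - 872\right) + 32201 = \left(\left(i \sqrt{12954} + 1231\right) - 872\right) + 32201 = \left(\left(1231 + i \sqrt{12954}\right) - 872\right) + 32201 = \left(359 + i \sqrt{12954}\right) + 32201 = 32560 + i \sqrt{12954}$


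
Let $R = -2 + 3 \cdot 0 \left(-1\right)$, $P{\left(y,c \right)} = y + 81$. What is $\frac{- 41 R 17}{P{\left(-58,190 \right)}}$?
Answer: $\frac{1394}{23} \approx 60.609$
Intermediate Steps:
$P{\left(y,c \right)} = 81 + y$
$R = -2$ ($R = -2 + 3 \cdot 0 = -2 + 0 = -2$)
$\frac{- 41 R 17}{P{\left(-58,190 \right)}} = \frac{\left(-41\right) \left(-2\right) 17}{81 - 58} = \frac{82 \cdot 17}{23} = 1394 \cdot \frac{1}{23} = \frac{1394}{23}$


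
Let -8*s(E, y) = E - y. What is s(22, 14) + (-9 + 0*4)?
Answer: -10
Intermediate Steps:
s(E, y) = -E/8 + y/8 (s(E, y) = -(E - y)/8 = -E/8 + y/8)
s(22, 14) + (-9 + 0*4) = (-1/8*22 + (1/8)*14) + (-9 + 0*4) = (-11/4 + 7/4) + (-9 + 0) = -1 - 9 = -10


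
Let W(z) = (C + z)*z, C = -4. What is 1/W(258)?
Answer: 1/65532 ≈ 1.5260e-5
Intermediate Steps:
W(z) = z*(-4 + z) (W(z) = (-4 + z)*z = z*(-4 + z))
1/W(258) = 1/(258*(-4 + 258)) = 1/(258*254) = 1/65532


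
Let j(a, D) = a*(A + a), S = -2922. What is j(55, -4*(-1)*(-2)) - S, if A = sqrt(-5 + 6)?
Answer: 6002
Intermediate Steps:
A = 1 (A = sqrt(1) = 1)
j(a, D) = a*(1 + a)
j(55, -4*(-1)*(-2)) - S = 55*(1 + 55) - 1*(-2922) = 55*56 + 2922 = 3080 + 2922 = 6002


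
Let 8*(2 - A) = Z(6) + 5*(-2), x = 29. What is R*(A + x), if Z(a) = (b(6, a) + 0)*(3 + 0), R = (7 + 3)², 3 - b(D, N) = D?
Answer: 6675/2 ≈ 3337.5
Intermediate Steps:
b(D, N) = 3 - D
R = 100 (R = 10² = 100)
Z(a) = -9 (Z(a) = ((3 - 1*6) + 0)*(3 + 0) = ((3 - 6) + 0)*3 = (-3 + 0)*3 = -3*3 = -9)
A = 35/8 (A = 2 - (-9 + 5*(-2))/8 = 2 - (-9 - 10)/8 = 2 - ⅛*(-19) = 2 + 19/8 = 35/8 ≈ 4.3750)
R*(A + x) = 100*(35/8 + 29) = 100*(267/8) = 6675/2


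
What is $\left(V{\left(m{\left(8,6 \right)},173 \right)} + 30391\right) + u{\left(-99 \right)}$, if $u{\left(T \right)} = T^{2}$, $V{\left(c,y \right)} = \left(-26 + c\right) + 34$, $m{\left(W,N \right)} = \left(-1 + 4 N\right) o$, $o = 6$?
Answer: $40338$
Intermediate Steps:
$m{\left(W,N \right)} = -6 + 24 N$ ($m{\left(W,N \right)} = \left(-1 + 4 N\right) 6 = -6 + 24 N$)
$V{\left(c,y \right)} = 8 + c$
$\left(V{\left(m{\left(8,6 \right)},173 \right)} + 30391\right) + u{\left(-99 \right)} = \left(\left(8 + \left(-6 + 24 \cdot 6\right)\right) + 30391\right) + \left(-99\right)^{2} = \left(\left(8 + \left(-6 + 144\right)\right) + 30391\right) + 9801 = \left(\left(8 + 138\right) + 30391\right) + 9801 = \left(146 + 30391\right) + 9801 = 30537 + 9801 = 40338$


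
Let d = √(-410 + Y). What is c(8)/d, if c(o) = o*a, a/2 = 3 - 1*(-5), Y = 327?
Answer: -128*I*√83/83 ≈ -14.05*I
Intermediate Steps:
a = 16 (a = 2*(3 - 1*(-5)) = 2*(3 + 5) = 2*8 = 16)
c(o) = 16*o (c(o) = o*16 = 16*o)
d = I*√83 (d = √(-410 + 327) = √(-83) = I*√83 ≈ 9.1104*I)
c(8)/d = (16*8)/((I*√83)) = 128*(-I*√83/83) = -128*I*√83/83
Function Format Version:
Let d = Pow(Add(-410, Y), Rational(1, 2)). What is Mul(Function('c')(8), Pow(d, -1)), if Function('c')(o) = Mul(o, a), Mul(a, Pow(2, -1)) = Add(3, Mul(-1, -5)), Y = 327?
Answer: Mul(Rational(-128, 83), I, Pow(83, Rational(1, 2))) ≈ Mul(-14.050, I)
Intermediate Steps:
a = 16 (a = Mul(2, Add(3, Mul(-1, -5))) = Mul(2, Add(3, 5)) = Mul(2, 8) = 16)
Function('c')(o) = Mul(16, o) (Function('c')(o) = Mul(o, 16) = Mul(16, o))
d = Mul(I, Pow(83, Rational(1, 2))) (d = Pow(Add(-410, 327), Rational(1, 2)) = Pow(-83, Rational(1, 2)) = Mul(I, Pow(83, Rational(1, 2))) ≈ Mul(9.1104, I))
Mul(Function('c')(8), Pow(d, -1)) = Mul(Mul(16, 8), Pow(Mul(I, Pow(83, Rational(1, 2))), -1)) = Mul(128, Mul(Rational(-1, 83), I, Pow(83, Rational(1, 2)))) = Mul(Rational(-128, 83), I, Pow(83, Rational(1, 2)))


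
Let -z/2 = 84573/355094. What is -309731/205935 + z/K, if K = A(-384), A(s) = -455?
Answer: -5000771388836/3327245871495 ≈ -1.5030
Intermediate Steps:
z = -84573/177547 (z = -169146/355094 = -2*84573/355094 = -84573/177547 ≈ -0.47634)
K = -455
-309731/205935 + z/K = -309731/205935 - 84573/177547/(-455) = -309731*1/205935 - 84573/177547*(-1/455) = -309731/205935 + 84573/80783885 = -5000771388836/3327245871495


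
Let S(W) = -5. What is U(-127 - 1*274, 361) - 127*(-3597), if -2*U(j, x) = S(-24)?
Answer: 913643/2 ≈ 4.5682e+5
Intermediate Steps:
U(j, x) = 5/2 (U(j, x) = -½*(-5) = 5/2)
U(-127 - 1*274, 361) - 127*(-3597) = 5/2 - 127*(-3597) = 5/2 - 1*(-456819) = 5/2 + 456819 = 913643/2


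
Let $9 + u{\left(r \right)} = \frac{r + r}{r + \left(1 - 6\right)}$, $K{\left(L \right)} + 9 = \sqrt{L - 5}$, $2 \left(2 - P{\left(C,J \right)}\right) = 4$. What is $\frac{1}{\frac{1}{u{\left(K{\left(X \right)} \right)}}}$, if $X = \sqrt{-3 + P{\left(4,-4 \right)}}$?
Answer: $- \frac{108 - 7 \sqrt{-5 + i \sqrt{3}}}{14 - \sqrt{-5 + i \sqrt{3}}} \approx -7.7145 - 0.11901 i$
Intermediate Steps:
$P{\left(C,J \right)} = 0$ ($P{\left(C,J \right)} = 2 - 2 = 0$)
$X = i \sqrt{3}$ ($X = \sqrt{-3 + 0} = \sqrt{-3} = i \sqrt{3} \approx 1.732 i$)
$K{\left(L \right)} = -9 + \sqrt{-5 + L}$ ($K{\left(L \right)} = -9 + \sqrt{L - 5} = -9 + \sqrt{-5 + L}$)
$u{\left(r \right)} = -9 + \frac{2 r}{-5 + r}$ ($u{\left(r \right)} = -9 + \frac{r + r}{r + \left(1 - 6\right)} = -9 + \frac{2 r}{r - 5} = -9 + \frac{2 r}{-5 + r}$)
$\frac{1}{\frac{1}{u{\left(K{\left(X \right)} \right)}}} = \frac{1}{\frac{1}{\frac{1}{-5 - \left(9 - \sqrt{-5 + i \sqrt{3}}\right)} \left(45 - 7 \left(-9 + \sqrt{-5 + i \sqrt{3}}\right)\right)}} = \frac{1}{\frac{1}{\frac{1}{-14 + \sqrt{-5 + i \sqrt{3}}} \left(45 + \left(63 - 7 \sqrt{-5 + i \sqrt{3}}\right)\right)}} = \frac{1}{\frac{1}{\frac{1}{-14 + \sqrt{-5 + i \sqrt{3}}} \left(108 - 7 \sqrt{-5 + i \sqrt{3}}\right)}} = \frac{1}{\frac{1}{108 - 7 \sqrt{-5 + i \sqrt{3}}} \left(-14 + \sqrt{-5 + i \sqrt{3}}\right)} = \frac{108 - 7 \sqrt{-5 + i \sqrt{3}}}{-14 + \sqrt{-5 + i \sqrt{3}}}$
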